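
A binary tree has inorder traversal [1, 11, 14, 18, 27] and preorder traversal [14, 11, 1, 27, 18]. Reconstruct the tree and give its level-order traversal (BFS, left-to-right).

Inorder:  [1, 11, 14, 18, 27]
Preorder: [14, 11, 1, 27, 18]
Algorithm: preorder visits root first, so consume preorder in order;
for each root, split the current inorder slice at that value into
left-subtree inorder and right-subtree inorder, then recurse.
Recursive splits:
  root=14; inorder splits into left=[1, 11], right=[18, 27]
  root=11; inorder splits into left=[1], right=[]
  root=1; inorder splits into left=[], right=[]
  root=27; inorder splits into left=[18], right=[]
  root=18; inorder splits into left=[], right=[]
Reconstructed level-order: [14, 11, 27, 1, 18]


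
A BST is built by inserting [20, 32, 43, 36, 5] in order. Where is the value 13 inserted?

Starting tree (level order): [20, 5, 32, None, None, None, 43, 36]
Insertion path: 20 -> 5
Result: insert 13 as right child of 5
Final tree (level order): [20, 5, 32, None, 13, None, 43, None, None, 36]


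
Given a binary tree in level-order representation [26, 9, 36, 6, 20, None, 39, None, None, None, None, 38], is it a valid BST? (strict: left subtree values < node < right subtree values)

Level-order array: [26, 9, 36, 6, 20, None, 39, None, None, None, None, 38]
Validate using subtree bounds (lo, hi): at each node, require lo < value < hi,
then recurse left with hi=value and right with lo=value.
Preorder trace (stopping at first violation):
  at node 26 with bounds (-inf, +inf): OK
  at node 9 with bounds (-inf, 26): OK
  at node 6 with bounds (-inf, 9): OK
  at node 20 with bounds (9, 26): OK
  at node 36 with bounds (26, +inf): OK
  at node 39 with bounds (36, +inf): OK
  at node 38 with bounds (36, 39): OK
No violation found at any node.
Result: Valid BST


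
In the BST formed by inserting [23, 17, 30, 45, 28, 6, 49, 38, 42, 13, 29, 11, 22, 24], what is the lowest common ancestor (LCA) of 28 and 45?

Tree insertion order: [23, 17, 30, 45, 28, 6, 49, 38, 42, 13, 29, 11, 22, 24]
Tree (level-order array): [23, 17, 30, 6, 22, 28, 45, None, 13, None, None, 24, 29, 38, 49, 11, None, None, None, None, None, None, 42]
In a BST, the LCA of p=28, q=45 is the first node v on the
root-to-leaf path with p <= v <= q (go left if both < v, right if both > v).
Walk from root:
  at 23: both 28 and 45 > 23, go right
  at 30: 28 <= 30 <= 45, this is the LCA
LCA = 30


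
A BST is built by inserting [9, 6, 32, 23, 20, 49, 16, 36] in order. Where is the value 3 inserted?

Starting tree (level order): [9, 6, 32, None, None, 23, 49, 20, None, 36, None, 16]
Insertion path: 9 -> 6
Result: insert 3 as left child of 6
Final tree (level order): [9, 6, 32, 3, None, 23, 49, None, None, 20, None, 36, None, 16]


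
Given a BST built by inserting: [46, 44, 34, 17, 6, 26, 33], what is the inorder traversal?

Tree insertion order: [46, 44, 34, 17, 6, 26, 33]
Tree (level-order array): [46, 44, None, 34, None, 17, None, 6, 26, None, None, None, 33]
Inorder traversal: [6, 17, 26, 33, 34, 44, 46]


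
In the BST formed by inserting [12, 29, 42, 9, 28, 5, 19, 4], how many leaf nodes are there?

Tree built from: [12, 29, 42, 9, 28, 5, 19, 4]
Tree (level-order array): [12, 9, 29, 5, None, 28, 42, 4, None, 19]
Rule: A leaf has 0 children.
Per-node child counts:
  node 12: 2 child(ren)
  node 9: 1 child(ren)
  node 5: 1 child(ren)
  node 4: 0 child(ren)
  node 29: 2 child(ren)
  node 28: 1 child(ren)
  node 19: 0 child(ren)
  node 42: 0 child(ren)
Matching nodes: [4, 19, 42]
Count of leaf nodes: 3


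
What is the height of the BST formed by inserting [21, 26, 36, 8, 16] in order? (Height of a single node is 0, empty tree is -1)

Insertion order: [21, 26, 36, 8, 16]
Tree (level-order array): [21, 8, 26, None, 16, None, 36]
Compute height bottom-up (empty subtree = -1):
  height(16) = 1 + max(-1, -1) = 0
  height(8) = 1 + max(-1, 0) = 1
  height(36) = 1 + max(-1, -1) = 0
  height(26) = 1 + max(-1, 0) = 1
  height(21) = 1 + max(1, 1) = 2
Height = 2


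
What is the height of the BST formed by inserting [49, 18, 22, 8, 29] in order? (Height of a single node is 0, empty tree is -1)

Insertion order: [49, 18, 22, 8, 29]
Tree (level-order array): [49, 18, None, 8, 22, None, None, None, 29]
Compute height bottom-up (empty subtree = -1):
  height(8) = 1 + max(-1, -1) = 0
  height(29) = 1 + max(-1, -1) = 0
  height(22) = 1 + max(-1, 0) = 1
  height(18) = 1 + max(0, 1) = 2
  height(49) = 1 + max(2, -1) = 3
Height = 3


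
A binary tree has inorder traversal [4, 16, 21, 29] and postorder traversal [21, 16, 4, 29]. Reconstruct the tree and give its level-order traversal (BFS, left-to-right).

Inorder:   [4, 16, 21, 29]
Postorder: [21, 16, 4, 29]
Algorithm: postorder visits root last, so walk postorder right-to-left;
each value is the root of the current inorder slice — split it at that
value, recurse on the right subtree first, then the left.
Recursive splits:
  root=29; inorder splits into left=[4, 16, 21], right=[]
  root=4; inorder splits into left=[], right=[16, 21]
  root=16; inorder splits into left=[], right=[21]
  root=21; inorder splits into left=[], right=[]
Reconstructed level-order: [29, 4, 16, 21]


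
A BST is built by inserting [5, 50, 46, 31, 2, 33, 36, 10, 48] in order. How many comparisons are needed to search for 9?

Search path for 9: 5 -> 50 -> 46 -> 31 -> 10
Found: False
Comparisons: 5


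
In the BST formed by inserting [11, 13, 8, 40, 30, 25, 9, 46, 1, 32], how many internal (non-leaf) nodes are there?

Tree built from: [11, 13, 8, 40, 30, 25, 9, 46, 1, 32]
Tree (level-order array): [11, 8, 13, 1, 9, None, 40, None, None, None, None, 30, 46, 25, 32]
Rule: An internal node has at least one child.
Per-node child counts:
  node 11: 2 child(ren)
  node 8: 2 child(ren)
  node 1: 0 child(ren)
  node 9: 0 child(ren)
  node 13: 1 child(ren)
  node 40: 2 child(ren)
  node 30: 2 child(ren)
  node 25: 0 child(ren)
  node 32: 0 child(ren)
  node 46: 0 child(ren)
Matching nodes: [11, 8, 13, 40, 30]
Count of internal (non-leaf) nodes: 5


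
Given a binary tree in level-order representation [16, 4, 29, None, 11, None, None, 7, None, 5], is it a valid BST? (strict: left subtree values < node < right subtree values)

Level-order array: [16, 4, 29, None, 11, None, None, 7, None, 5]
Validate using subtree bounds (lo, hi): at each node, require lo < value < hi,
then recurse left with hi=value and right with lo=value.
Preorder trace (stopping at first violation):
  at node 16 with bounds (-inf, +inf): OK
  at node 4 with bounds (-inf, 16): OK
  at node 11 with bounds (4, 16): OK
  at node 7 with bounds (4, 11): OK
  at node 5 with bounds (4, 7): OK
  at node 29 with bounds (16, +inf): OK
No violation found at any node.
Result: Valid BST


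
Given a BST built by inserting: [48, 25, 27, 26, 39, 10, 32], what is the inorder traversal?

Tree insertion order: [48, 25, 27, 26, 39, 10, 32]
Tree (level-order array): [48, 25, None, 10, 27, None, None, 26, 39, None, None, 32]
Inorder traversal: [10, 25, 26, 27, 32, 39, 48]


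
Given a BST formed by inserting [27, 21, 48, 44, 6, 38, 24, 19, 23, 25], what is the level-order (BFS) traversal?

Tree insertion order: [27, 21, 48, 44, 6, 38, 24, 19, 23, 25]
Tree (level-order array): [27, 21, 48, 6, 24, 44, None, None, 19, 23, 25, 38]
BFS from the root, enqueuing left then right child of each popped node:
  queue [27] -> pop 27, enqueue [21, 48], visited so far: [27]
  queue [21, 48] -> pop 21, enqueue [6, 24], visited so far: [27, 21]
  queue [48, 6, 24] -> pop 48, enqueue [44], visited so far: [27, 21, 48]
  queue [6, 24, 44] -> pop 6, enqueue [19], visited so far: [27, 21, 48, 6]
  queue [24, 44, 19] -> pop 24, enqueue [23, 25], visited so far: [27, 21, 48, 6, 24]
  queue [44, 19, 23, 25] -> pop 44, enqueue [38], visited so far: [27, 21, 48, 6, 24, 44]
  queue [19, 23, 25, 38] -> pop 19, enqueue [none], visited so far: [27, 21, 48, 6, 24, 44, 19]
  queue [23, 25, 38] -> pop 23, enqueue [none], visited so far: [27, 21, 48, 6, 24, 44, 19, 23]
  queue [25, 38] -> pop 25, enqueue [none], visited so far: [27, 21, 48, 6, 24, 44, 19, 23, 25]
  queue [38] -> pop 38, enqueue [none], visited so far: [27, 21, 48, 6, 24, 44, 19, 23, 25, 38]
Result: [27, 21, 48, 6, 24, 44, 19, 23, 25, 38]


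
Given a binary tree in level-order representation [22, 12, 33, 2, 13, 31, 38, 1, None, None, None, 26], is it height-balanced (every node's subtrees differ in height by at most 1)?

Tree (level-order array): [22, 12, 33, 2, 13, 31, 38, 1, None, None, None, 26]
Definition: a tree is height-balanced if, at every node, |h(left) - h(right)| <= 1 (empty subtree has height -1).
Bottom-up per-node check:
  node 1: h_left=-1, h_right=-1, diff=0 [OK], height=0
  node 2: h_left=0, h_right=-1, diff=1 [OK], height=1
  node 13: h_left=-1, h_right=-1, diff=0 [OK], height=0
  node 12: h_left=1, h_right=0, diff=1 [OK], height=2
  node 26: h_left=-1, h_right=-1, diff=0 [OK], height=0
  node 31: h_left=0, h_right=-1, diff=1 [OK], height=1
  node 38: h_left=-1, h_right=-1, diff=0 [OK], height=0
  node 33: h_left=1, h_right=0, diff=1 [OK], height=2
  node 22: h_left=2, h_right=2, diff=0 [OK], height=3
All nodes satisfy the balance condition.
Result: Balanced


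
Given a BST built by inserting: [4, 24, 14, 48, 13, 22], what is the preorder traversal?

Tree insertion order: [4, 24, 14, 48, 13, 22]
Tree (level-order array): [4, None, 24, 14, 48, 13, 22]
Preorder traversal: [4, 24, 14, 13, 22, 48]


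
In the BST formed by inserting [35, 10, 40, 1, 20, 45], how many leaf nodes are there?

Tree built from: [35, 10, 40, 1, 20, 45]
Tree (level-order array): [35, 10, 40, 1, 20, None, 45]
Rule: A leaf has 0 children.
Per-node child counts:
  node 35: 2 child(ren)
  node 10: 2 child(ren)
  node 1: 0 child(ren)
  node 20: 0 child(ren)
  node 40: 1 child(ren)
  node 45: 0 child(ren)
Matching nodes: [1, 20, 45]
Count of leaf nodes: 3


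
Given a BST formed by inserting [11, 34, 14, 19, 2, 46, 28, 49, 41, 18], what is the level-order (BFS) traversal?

Tree insertion order: [11, 34, 14, 19, 2, 46, 28, 49, 41, 18]
Tree (level-order array): [11, 2, 34, None, None, 14, 46, None, 19, 41, 49, 18, 28]
BFS from the root, enqueuing left then right child of each popped node:
  queue [11] -> pop 11, enqueue [2, 34], visited so far: [11]
  queue [2, 34] -> pop 2, enqueue [none], visited so far: [11, 2]
  queue [34] -> pop 34, enqueue [14, 46], visited so far: [11, 2, 34]
  queue [14, 46] -> pop 14, enqueue [19], visited so far: [11, 2, 34, 14]
  queue [46, 19] -> pop 46, enqueue [41, 49], visited so far: [11, 2, 34, 14, 46]
  queue [19, 41, 49] -> pop 19, enqueue [18, 28], visited so far: [11, 2, 34, 14, 46, 19]
  queue [41, 49, 18, 28] -> pop 41, enqueue [none], visited so far: [11, 2, 34, 14, 46, 19, 41]
  queue [49, 18, 28] -> pop 49, enqueue [none], visited so far: [11, 2, 34, 14, 46, 19, 41, 49]
  queue [18, 28] -> pop 18, enqueue [none], visited so far: [11, 2, 34, 14, 46, 19, 41, 49, 18]
  queue [28] -> pop 28, enqueue [none], visited so far: [11, 2, 34, 14, 46, 19, 41, 49, 18, 28]
Result: [11, 2, 34, 14, 46, 19, 41, 49, 18, 28]


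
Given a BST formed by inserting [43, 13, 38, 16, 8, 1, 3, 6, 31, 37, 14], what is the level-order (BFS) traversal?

Tree insertion order: [43, 13, 38, 16, 8, 1, 3, 6, 31, 37, 14]
Tree (level-order array): [43, 13, None, 8, 38, 1, None, 16, None, None, 3, 14, 31, None, 6, None, None, None, 37]
BFS from the root, enqueuing left then right child of each popped node:
  queue [43] -> pop 43, enqueue [13], visited so far: [43]
  queue [13] -> pop 13, enqueue [8, 38], visited so far: [43, 13]
  queue [8, 38] -> pop 8, enqueue [1], visited so far: [43, 13, 8]
  queue [38, 1] -> pop 38, enqueue [16], visited so far: [43, 13, 8, 38]
  queue [1, 16] -> pop 1, enqueue [3], visited so far: [43, 13, 8, 38, 1]
  queue [16, 3] -> pop 16, enqueue [14, 31], visited so far: [43, 13, 8, 38, 1, 16]
  queue [3, 14, 31] -> pop 3, enqueue [6], visited so far: [43, 13, 8, 38, 1, 16, 3]
  queue [14, 31, 6] -> pop 14, enqueue [none], visited so far: [43, 13, 8, 38, 1, 16, 3, 14]
  queue [31, 6] -> pop 31, enqueue [37], visited so far: [43, 13, 8, 38, 1, 16, 3, 14, 31]
  queue [6, 37] -> pop 6, enqueue [none], visited so far: [43, 13, 8, 38, 1, 16, 3, 14, 31, 6]
  queue [37] -> pop 37, enqueue [none], visited so far: [43, 13, 8, 38, 1, 16, 3, 14, 31, 6, 37]
Result: [43, 13, 8, 38, 1, 16, 3, 14, 31, 6, 37]


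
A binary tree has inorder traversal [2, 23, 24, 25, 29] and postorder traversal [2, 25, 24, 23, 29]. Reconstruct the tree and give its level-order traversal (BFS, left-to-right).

Inorder:   [2, 23, 24, 25, 29]
Postorder: [2, 25, 24, 23, 29]
Algorithm: postorder visits root last, so walk postorder right-to-left;
each value is the root of the current inorder slice — split it at that
value, recurse on the right subtree first, then the left.
Recursive splits:
  root=29; inorder splits into left=[2, 23, 24, 25], right=[]
  root=23; inorder splits into left=[2], right=[24, 25]
  root=24; inorder splits into left=[], right=[25]
  root=25; inorder splits into left=[], right=[]
  root=2; inorder splits into left=[], right=[]
Reconstructed level-order: [29, 23, 2, 24, 25]


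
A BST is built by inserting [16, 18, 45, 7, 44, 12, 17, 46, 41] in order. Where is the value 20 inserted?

Starting tree (level order): [16, 7, 18, None, 12, 17, 45, None, None, None, None, 44, 46, 41]
Insertion path: 16 -> 18 -> 45 -> 44 -> 41
Result: insert 20 as left child of 41
Final tree (level order): [16, 7, 18, None, 12, 17, 45, None, None, None, None, 44, 46, 41, None, None, None, 20]


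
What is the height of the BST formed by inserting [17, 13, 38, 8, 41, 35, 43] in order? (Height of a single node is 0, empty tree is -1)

Insertion order: [17, 13, 38, 8, 41, 35, 43]
Tree (level-order array): [17, 13, 38, 8, None, 35, 41, None, None, None, None, None, 43]
Compute height bottom-up (empty subtree = -1):
  height(8) = 1 + max(-1, -1) = 0
  height(13) = 1 + max(0, -1) = 1
  height(35) = 1 + max(-1, -1) = 0
  height(43) = 1 + max(-1, -1) = 0
  height(41) = 1 + max(-1, 0) = 1
  height(38) = 1 + max(0, 1) = 2
  height(17) = 1 + max(1, 2) = 3
Height = 3


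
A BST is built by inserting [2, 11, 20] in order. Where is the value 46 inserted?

Starting tree (level order): [2, None, 11, None, 20]
Insertion path: 2 -> 11 -> 20
Result: insert 46 as right child of 20
Final tree (level order): [2, None, 11, None, 20, None, 46]


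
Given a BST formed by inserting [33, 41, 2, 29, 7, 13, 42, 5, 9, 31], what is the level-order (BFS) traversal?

Tree insertion order: [33, 41, 2, 29, 7, 13, 42, 5, 9, 31]
Tree (level-order array): [33, 2, 41, None, 29, None, 42, 7, 31, None, None, 5, 13, None, None, None, None, 9]
BFS from the root, enqueuing left then right child of each popped node:
  queue [33] -> pop 33, enqueue [2, 41], visited so far: [33]
  queue [2, 41] -> pop 2, enqueue [29], visited so far: [33, 2]
  queue [41, 29] -> pop 41, enqueue [42], visited so far: [33, 2, 41]
  queue [29, 42] -> pop 29, enqueue [7, 31], visited so far: [33, 2, 41, 29]
  queue [42, 7, 31] -> pop 42, enqueue [none], visited so far: [33, 2, 41, 29, 42]
  queue [7, 31] -> pop 7, enqueue [5, 13], visited so far: [33, 2, 41, 29, 42, 7]
  queue [31, 5, 13] -> pop 31, enqueue [none], visited so far: [33, 2, 41, 29, 42, 7, 31]
  queue [5, 13] -> pop 5, enqueue [none], visited so far: [33, 2, 41, 29, 42, 7, 31, 5]
  queue [13] -> pop 13, enqueue [9], visited so far: [33, 2, 41, 29, 42, 7, 31, 5, 13]
  queue [9] -> pop 9, enqueue [none], visited so far: [33, 2, 41, 29, 42, 7, 31, 5, 13, 9]
Result: [33, 2, 41, 29, 42, 7, 31, 5, 13, 9]


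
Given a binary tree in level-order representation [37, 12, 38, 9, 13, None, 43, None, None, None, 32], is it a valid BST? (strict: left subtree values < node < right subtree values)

Level-order array: [37, 12, 38, 9, 13, None, 43, None, None, None, 32]
Validate using subtree bounds (lo, hi): at each node, require lo < value < hi,
then recurse left with hi=value and right with lo=value.
Preorder trace (stopping at first violation):
  at node 37 with bounds (-inf, +inf): OK
  at node 12 with bounds (-inf, 37): OK
  at node 9 with bounds (-inf, 12): OK
  at node 13 with bounds (12, 37): OK
  at node 32 with bounds (13, 37): OK
  at node 38 with bounds (37, +inf): OK
  at node 43 with bounds (38, +inf): OK
No violation found at any node.
Result: Valid BST


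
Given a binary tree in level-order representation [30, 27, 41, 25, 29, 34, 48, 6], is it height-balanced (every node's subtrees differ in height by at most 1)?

Tree (level-order array): [30, 27, 41, 25, 29, 34, 48, 6]
Definition: a tree is height-balanced if, at every node, |h(left) - h(right)| <= 1 (empty subtree has height -1).
Bottom-up per-node check:
  node 6: h_left=-1, h_right=-1, diff=0 [OK], height=0
  node 25: h_left=0, h_right=-1, diff=1 [OK], height=1
  node 29: h_left=-1, h_right=-1, diff=0 [OK], height=0
  node 27: h_left=1, h_right=0, diff=1 [OK], height=2
  node 34: h_left=-1, h_right=-1, diff=0 [OK], height=0
  node 48: h_left=-1, h_right=-1, diff=0 [OK], height=0
  node 41: h_left=0, h_right=0, diff=0 [OK], height=1
  node 30: h_left=2, h_right=1, diff=1 [OK], height=3
All nodes satisfy the balance condition.
Result: Balanced


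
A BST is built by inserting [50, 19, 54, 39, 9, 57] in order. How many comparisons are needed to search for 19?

Search path for 19: 50 -> 19
Found: True
Comparisons: 2


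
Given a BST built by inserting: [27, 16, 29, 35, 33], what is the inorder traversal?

Tree insertion order: [27, 16, 29, 35, 33]
Tree (level-order array): [27, 16, 29, None, None, None, 35, 33]
Inorder traversal: [16, 27, 29, 33, 35]


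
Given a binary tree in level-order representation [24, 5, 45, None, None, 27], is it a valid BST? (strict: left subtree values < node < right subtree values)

Level-order array: [24, 5, 45, None, None, 27]
Validate using subtree bounds (lo, hi): at each node, require lo < value < hi,
then recurse left with hi=value and right with lo=value.
Preorder trace (stopping at first violation):
  at node 24 with bounds (-inf, +inf): OK
  at node 5 with bounds (-inf, 24): OK
  at node 45 with bounds (24, +inf): OK
  at node 27 with bounds (24, 45): OK
No violation found at any node.
Result: Valid BST


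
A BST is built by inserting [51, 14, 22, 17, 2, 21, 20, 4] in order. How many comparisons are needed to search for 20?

Search path for 20: 51 -> 14 -> 22 -> 17 -> 21 -> 20
Found: True
Comparisons: 6


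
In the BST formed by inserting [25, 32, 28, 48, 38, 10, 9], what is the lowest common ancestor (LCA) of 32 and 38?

Tree insertion order: [25, 32, 28, 48, 38, 10, 9]
Tree (level-order array): [25, 10, 32, 9, None, 28, 48, None, None, None, None, 38]
In a BST, the LCA of p=32, q=38 is the first node v on the
root-to-leaf path with p <= v <= q (go left if both < v, right if both > v).
Walk from root:
  at 25: both 32 and 38 > 25, go right
  at 32: 32 <= 32 <= 38, this is the LCA
LCA = 32


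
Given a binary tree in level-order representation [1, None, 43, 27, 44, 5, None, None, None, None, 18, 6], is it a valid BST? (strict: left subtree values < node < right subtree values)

Level-order array: [1, None, 43, 27, 44, 5, None, None, None, None, 18, 6]
Validate using subtree bounds (lo, hi): at each node, require lo < value < hi,
then recurse left with hi=value and right with lo=value.
Preorder trace (stopping at first violation):
  at node 1 with bounds (-inf, +inf): OK
  at node 43 with bounds (1, +inf): OK
  at node 27 with bounds (1, 43): OK
  at node 5 with bounds (1, 27): OK
  at node 18 with bounds (5, 27): OK
  at node 6 with bounds (5, 18): OK
  at node 44 with bounds (43, +inf): OK
No violation found at any node.
Result: Valid BST


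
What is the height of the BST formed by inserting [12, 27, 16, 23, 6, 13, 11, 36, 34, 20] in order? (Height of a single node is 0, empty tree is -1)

Insertion order: [12, 27, 16, 23, 6, 13, 11, 36, 34, 20]
Tree (level-order array): [12, 6, 27, None, 11, 16, 36, None, None, 13, 23, 34, None, None, None, 20]
Compute height bottom-up (empty subtree = -1):
  height(11) = 1 + max(-1, -1) = 0
  height(6) = 1 + max(-1, 0) = 1
  height(13) = 1 + max(-1, -1) = 0
  height(20) = 1 + max(-1, -1) = 0
  height(23) = 1 + max(0, -1) = 1
  height(16) = 1 + max(0, 1) = 2
  height(34) = 1 + max(-1, -1) = 0
  height(36) = 1 + max(0, -1) = 1
  height(27) = 1 + max(2, 1) = 3
  height(12) = 1 + max(1, 3) = 4
Height = 4


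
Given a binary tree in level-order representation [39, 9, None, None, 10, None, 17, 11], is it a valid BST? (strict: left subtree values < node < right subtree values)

Level-order array: [39, 9, None, None, 10, None, 17, 11]
Validate using subtree bounds (lo, hi): at each node, require lo < value < hi,
then recurse left with hi=value and right with lo=value.
Preorder trace (stopping at first violation):
  at node 39 with bounds (-inf, +inf): OK
  at node 9 with bounds (-inf, 39): OK
  at node 10 with bounds (9, 39): OK
  at node 17 with bounds (10, 39): OK
  at node 11 with bounds (10, 17): OK
No violation found at any node.
Result: Valid BST


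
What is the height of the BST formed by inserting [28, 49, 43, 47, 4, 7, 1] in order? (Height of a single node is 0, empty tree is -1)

Insertion order: [28, 49, 43, 47, 4, 7, 1]
Tree (level-order array): [28, 4, 49, 1, 7, 43, None, None, None, None, None, None, 47]
Compute height bottom-up (empty subtree = -1):
  height(1) = 1 + max(-1, -1) = 0
  height(7) = 1 + max(-1, -1) = 0
  height(4) = 1 + max(0, 0) = 1
  height(47) = 1 + max(-1, -1) = 0
  height(43) = 1 + max(-1, 0) = 1
  height(49) = 1 + max(1, -1) = 2
  height(28) = 1 + max(1, 2) = 3
Height = 3


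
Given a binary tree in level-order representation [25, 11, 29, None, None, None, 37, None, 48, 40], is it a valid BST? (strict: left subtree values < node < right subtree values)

Level-order array: [25, 11, 29, None, None, None, 37, None, 48, 40]
Validate using subtree bounds (lo, hi): at each node, require lo < value < hi,
then recurse left with hi=value and right with lo=value.
Preorder trace (stopping at first violation):
  at node 25 with bounds (-inf, +inf): OK
  at node 11 with bounds (-inf, 25): OK
  at node 29 with bounds (25, +inf): OK
  at node 37 with bounds (29, +inf): OK
  at node 48 with bounds (37, +inf): OK
  at node 40 with bounds (37, 48): OK
No violation found at any node.
Result: Valid BST


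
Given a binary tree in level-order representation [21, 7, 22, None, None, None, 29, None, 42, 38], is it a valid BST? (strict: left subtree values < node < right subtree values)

Level-order array: [21, 7, 22, None, None, None, 29, None, 42, 38]
Validate using subtree bounds (lo, hi): at each node, require lo < value < hi,
then recurse left with hi=value and right with lo=value.
Preorder trace (stopping at first violation):
  at node 21 with bounds (-inf, +inf): OK
  at node 7 with bounds (-inf, 21): OK
  at node 22 with bounds (21, +inf): OK
  at node 29 with bounds (22, +inf): OK
  at node 42 with bounds (29, +inf): OK
  at node 38 with bounds (29, 42): OK
No violation found at any node.
Result: Valid BST


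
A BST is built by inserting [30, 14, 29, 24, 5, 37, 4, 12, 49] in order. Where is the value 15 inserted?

Starting tree (level order): [30, 14, 37, 5, 29, None, 49, 4, 12, 24]
Insertion path: 30 -> 14 -> 29 -> 24
Result: insert 15 as left child of 24
Final tree (level order): [30, 14, 37, 5, 29, None, 49, 4, 12, 24, None, None, None, None, None, None, None, 15]


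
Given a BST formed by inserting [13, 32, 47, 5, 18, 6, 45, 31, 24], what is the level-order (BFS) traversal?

Tree insertion order: [13, 32, 47, 5, 18, 6, 45, 31, 24]
Tree (level-order array): [13, 5, 32, None, 6, 18, 47, None, None, None, 31, 45, None, 24]
BFS from the root, enqueuing left then right child of each popped node:
  queue [13] -> pop 13, enqueue [5, 32], visited so far: [13]
  queue [5, 32] -> pop 5, enqueue [6], visited so far: [13, 5]
  queue [32, 6] -> pop 32, enqueue [18, 47], visited so far: [13, 5, 32]
  queue [6, 18, 47] -> pop 6, enqueue [none], visited so far: [13, 5, 32, 6]
  queue [18, 47] -> pop 18, enqueue [31], visited so far: [13, 5, 32, 6, 18]
  queue [47, 31] -> pop 47, enqueue [45], visited so far: [13, 5, 32, 6, 18, 47]
  queue [31, 45] -> pop 31, enqueue [24], visited so far: [13, 5, 32, 6, 18, 47, 31]
  queue [45, 24] -> pop 45, enqueue [none], visited so far: [13, 5, 32, 6, 18, 47, 31, 45]
  queue [24] -> pop 24, enqueue [none], visited so far: [13, 5, 32, 6, 18, 47, 31, 45, 24]
Result: [13, 5, 32, 6, 18, 47, 31, 45, 24]


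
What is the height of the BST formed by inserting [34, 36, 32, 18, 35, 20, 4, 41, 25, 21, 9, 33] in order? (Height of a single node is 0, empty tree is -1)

Insertion order: [34, 36, 32, 18, 35, 20, 4, 41, 25, 21, 9, 33]
Tree (level-order array): [34, 32, 36, 18, 33, 35, 41, 4, 20, None, None, None, None, None, None, None, 9, None, 25, None, None, 21]
Compute height bottom-up (empty subtree = -1):
  height(9) = 1 + max(-1, -1) = 0
  height(4) = 1 + max(-1, 0) = 1
  height(21) = 1 + max(-1, -1) = 0
  height(25) = 1 + max(0, -1) = 1
  height(20) = 1 + max(-1, 1) = 2
  height(18) = 1 + max(1, 2) = 3
  height(33) = 1 + max(-1, -1) = 0
  height(32) = 1 + max(3, 0) = 4
  height(35) = 1 + max(-1, -1) = 0
  height(41) = 1 + max(-1, -1) = 0
  height(36) = 1 + max(0, 0) = 1
  height(34) = 1 + max(4, 1) = 5
Height = 5


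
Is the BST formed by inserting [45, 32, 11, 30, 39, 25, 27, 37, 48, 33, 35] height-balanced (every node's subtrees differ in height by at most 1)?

Tree (level-order array): [45, 32, 48, 11, 39, None, None, None, 30, 37, None, 25, None, 33, None, None, 27, None, 35]
Definition: a tree is height-balanced if, at every node, |h(left) - h(right)| <= 1 (empty subtree has height -1).
Bottom-up per-node check:
  node 27: h_left=-1, h_right=-1, diff=0 [OK], height=0
  node 25: h_left=-1, h_right=0, diff=1 [OK], height=1
  node 30: h_left=1, h_right=-1, diff=2 [FAIL (|1--1|=2 > 1)], height=2
  node 11: h_left=-1, h_right=2, diff=3 [FAIL (|-1-2|=3 > 1)], height=3
  node 35: h_left=-1, h_right=-1, diff=0 [OK], height=0
  node 33: h_left=-1, h_right=0, diff=1 [OK], height=1
  node 37: h_left=1, h_right=-1, diff=2 [FAIL (|1--1|=2 > 1)], height=2
  node 39: h_left=2, h_right=-1, diff=3 [FAIL (|2--1|=3 > 1)], height=3
  node 32: h_left=3, h_right=3, diff=0 [OK], height=4
  node 48: h_left=-1, h_right=-1, diff=0 [OK], height=0
  node 45: h_left=4, h_right=0, diff=4 [FAIL (|4-0|=4 > 1)], height=5
Node 30 violates the condition: |1 - -1| = 2 > 1.
Result: Not balanced


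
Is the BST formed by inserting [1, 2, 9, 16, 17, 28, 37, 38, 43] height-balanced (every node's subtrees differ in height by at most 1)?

Tree (level-order array): [1, None, 2, None, 9, None, 16, None, 17, None, 28, None, 37, None, 38, None, 43]
Definition: a tree is height-balanced if, at every node, |h(left) - h(right)| <= 1 (empty subtree has height -1).
Bottom-up per-node check:
  node 43: h_left=-1, h_right=-1, diff=0 [OK], height=0
  node 38: h_left=-1, h_right=0, diff=1 [OK], height=1
  node 37: h_left=-1, h_right=1, diff=2 [FAIL (|-1-1|=2 > 1)], height=2
  node 28: h_left=-1, h_right=2, diff=3 [FAIL (|-1-2|=3 > 1)], height=3
  node 17: h_left=-1, h_right=3, diff=4 [FAIL (|-1-3|=4 > 1)], height=4
  node 16: h_left=-1, h_right=4, diff=5 [FAIL (|-1-4|=5 > 1)], height=5
  node 9: h_left=-1, h_right=5, diff=6 [FAIL (|-1-5|=6 > 1)], height=6
  node 2: h_left=-1, h_right=6, diff=7 [FAIL (|-1-6|=7 > 1)], height=7
  node 1: h_left=-1, h_right=7, diff=8 [FAIL (|-1-7|=8 > 1)], height=8
Node 37 violates the condition: |-1 - 1| = 2 > 1.
Result: Not balanced


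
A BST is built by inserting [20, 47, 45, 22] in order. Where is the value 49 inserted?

Starting tree (level order): [20, None, 47, 45, None, 22]
Insertion path: 20 -> 47
Result: insert 49 as right child of 47
Final tree (level order): [20, None, 47, 45, 49, 22]


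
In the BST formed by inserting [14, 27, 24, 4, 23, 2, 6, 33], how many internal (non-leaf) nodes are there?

Tree built from: [14, 27, 24, 4, 23, 2, 6, 33]
Tree (level-order array): [14, 4, 27, 2, 6, 24, 33, None, None, None, None, 23]
Rule: An internal node has at least one child.
Per-node child counts:
  node 14: 2 child(ren)
  node 4: 2 child(ren)
  node 2: 0 child(ren)
  node 6: 0 child(ren)
  node 27: 2 child(ren)
  node 24: 1 child(ren)
  node 23: 0 child(ren)
  node 33: 0 child(ren)
Matching nodes: [14, 4, 27, 24]
Count of internal (non-leaf) nodes: 4


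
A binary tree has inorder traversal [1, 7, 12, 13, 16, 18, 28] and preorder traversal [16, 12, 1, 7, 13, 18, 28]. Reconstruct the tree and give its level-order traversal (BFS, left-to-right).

Inorder:  [1, 7, 12, 13, 16, 18, 28]
Preorder: [16, 12, 1, 7, 13, 18, 28]
Algorithm: preorder visits root first, so consume preorder in order;
for each root, split the current inorder slice at that value into
left-subtree inorder and right-subtree inorder, then recurse.
Recursive splits:
  root=16; inorder splits into left=[1, 7, 12, 13], right=[18, 28]
  root=12; inorder splits into left=[1, 7], right=[13]
  root=1; inorder splits into left=[], right=[7]
  root=7; inorder splits into left=[], right=[]
  root=13; inorder splits into left=[], right=[]
  root=18; inorder splits into left=[], right=[28]
  root=28; inorder splits into left=[], right=[]
Reconstructed level-order: [16, 12, 18, 1, 13, 28, 7]


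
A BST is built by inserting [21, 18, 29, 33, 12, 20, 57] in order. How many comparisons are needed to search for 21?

Search path for 21: 21
Found: True
Comparisons: 1


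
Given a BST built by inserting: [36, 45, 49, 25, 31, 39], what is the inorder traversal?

Tree insertion order: [36, 45, 49, 25, 31, 39]
Tree (level-order array): [36, 25, 45, None, 31, 39, 49]
Inorder traversal: [25, 31, 36, 39, 45, 49]


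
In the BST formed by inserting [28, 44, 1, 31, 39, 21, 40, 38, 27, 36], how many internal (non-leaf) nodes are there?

Tree built from: [28, 44, 1, 31, 39, 21, 40, 38, 27, 36]
Tree (level-order array): [28, 1, 44, None, 21, 31, None, None, 27, None, 39, None, None, 38, 40, 36]
Rule: An internal node has at least one child.
Per-node child counts:
  node 28: 2 child(ren)
  node 1: 1 child(ren)
  node 21: 1 child(ren)
  node 27: 0 child(ren)
  node 44: 1 child(ren)
  node 31: 1 child(ren)
  node 39: 2 child(ren)
  node 38: 1 child(ren)
  node 36: 0 child(ren)
  node 40: 0 child(ren)
Matching nodes: [28, 1, 21, 44, 31, 39, 38]
Count of internal (non-leaf) nodes: 7


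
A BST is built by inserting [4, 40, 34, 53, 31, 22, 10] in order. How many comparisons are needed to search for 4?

Search path for 4: 4
Found: True
Comparisons: 1


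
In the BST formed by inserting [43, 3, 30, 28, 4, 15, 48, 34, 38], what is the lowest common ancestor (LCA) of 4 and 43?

Tree insertion order: [43, 3, 30, 28, 4, 15, 48, 34, 38]
Tree (level-order array): [43, 3, 48, None, 30, None, None, 28, 34, 4, None, None, 38, None, 15]
In a BST, the LCA of p=4, q=43 is the first node v on the
root-to-leaf path with p <= v <= q (go left if both < v, right if both > v).
Walk from root:
  at 43: 4 <= 43 <= 43, this is the LCA
LCA = 43


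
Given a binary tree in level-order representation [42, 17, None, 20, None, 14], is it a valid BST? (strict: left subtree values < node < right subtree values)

Level-order array: [42, 17, None, 20, None, 14]
Validate using subtree bounds (lo, hi): at each node, require lo < value < hi,
then recurse left with hi=value and right with lo=value.
Preorder trace (stopping at first violation):
  at node 42 with bounds (-inf, +inf): OK
  at node 17 with bounds (-inf, 42): OK
  at node 20 with bounds (-inf, 17): VIOLATION
Node 20 violates its bound: not (-inf < 20 < 17).
Result: Not a valid BST


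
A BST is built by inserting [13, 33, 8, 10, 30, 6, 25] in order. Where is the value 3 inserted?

Starting tree (level order): [13, 8, 33, 6, 10, 30, None, None, None, None, None, 25]
Insertion path: 13 -> 8 -> 6
Result: insert 3 as left child of 6
Final tree (level order): [13, 8, 33, 6, 10, 30, None, 3, None, None, None, 25]


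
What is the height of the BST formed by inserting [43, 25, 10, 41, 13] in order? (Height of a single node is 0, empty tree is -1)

Insertion order: [43, 25, 10, 41, 13]
Tree (level-order array): [43, 25, None, 10, 41, None, 13]
Compute height bottom-up (empty subtree = -1):
  height(13) = 1 + max(-1, -1) = 0
  height(10) = 1 + max(-1, 0) = 1
  height(41) = 1 + max(-1, -1) = 0
  height(25) = 1 + max(1, 0) = 2
  height(43) = 1 + max(2, -1) = 3
Height = 3


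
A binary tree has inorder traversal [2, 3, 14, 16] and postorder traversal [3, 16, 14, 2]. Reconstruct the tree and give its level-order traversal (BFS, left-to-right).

Inorder:   [2, 3, 14, 16]
Postorder: [3, 16, 14, 2]
Algorithm: postorder visits root last, so walk postorder right-to-left;
each value is the root of the current inorder slice — split it at that
value, recurse on the right subtree first, then the left.
Recursive splits:
  root=2; inorder splits into left=[], right=[3, 14, 16]
  root=14; inorder splits into left=[3], right=[16]
  root=16; inorder splits into left=[], right=[]
  root=3; inorder splits into left=[], right=[]
Reconstructed level-order: [2, 14, 3, 16]


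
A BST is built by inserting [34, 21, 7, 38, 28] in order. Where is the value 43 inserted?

Starting tree (level order): [34, 21, 38, 7, 28]
Insertion path: 34 -> 38
Result: insert 43 as right child of 38
Final tree (level order): [34, 21, 38, 7, 28, None, 43]


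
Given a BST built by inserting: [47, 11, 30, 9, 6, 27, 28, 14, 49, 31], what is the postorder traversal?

Tree insertion order: [47, 11, 30, 9, 6, 27, 28, 14, 49, 31]
Tree (level-order array): [47, 11, 49, 9, 30, None, None, 6, None, 27, 31, None, None, 14, 28]
Postorder traversal: [6, 9, 14, 28, 27, 31, 30, 11, 49, 47]


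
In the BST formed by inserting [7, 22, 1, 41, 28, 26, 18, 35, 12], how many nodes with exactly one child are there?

Tree built from: [7, 22, 1, 41, 28, 26, 18, 35, 12]
Tree (level-order array): [7, 1, 22, None, None, 18, 41, 12, None, 28, None, None, None, 26, 35]
Rule: These are nodes with exactly 1 non-null child.
Per-node child counts:
  node 7: 2 child(ren)
  node 1: 0 child(ren)
  node 22: 2 child(ren)
  node 18: 1 child(ren)
  node 12: 0 child(ren)
  node 41: 1 child(ren)
  node 28: 2 child(ren)
  node 26: 0 child(ren)
  node 35: 0 child(ren)
Matching nodes: [18, 41]
Count of nodes with exactly one child: 2


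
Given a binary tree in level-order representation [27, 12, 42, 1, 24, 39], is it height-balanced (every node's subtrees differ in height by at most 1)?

Tree (level-order array): [27, 12, 42, 1, 24, 39]
Definition: a tree is height-balanced if, at every node, |h(left) - h(right)| <= 1 (empty subtree has height -1).
Bottom-up per-node check:
  node 1: h_left=-1, h_right=-1, diff=0 [OK], height=0
  node 24: h_left=-1, h_right=-1, diff=0 [OK], height=0
  node 12: h_left=0, h_right=0, diff=0 [OK], height=1
  node 39: h_left=-1, h_right=-1, diff=0 [OK], height=0
  node 42: h_left=0, h_right=-1, diff=1 [OK], height=1
  node 27: h_left=1, h_right=1, diff=0 [OK], height=2
All nodes satisfy the balance condition.
Result: Balanced


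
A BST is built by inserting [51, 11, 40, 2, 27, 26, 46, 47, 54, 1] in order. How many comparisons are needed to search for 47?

Search path for 47: 51 -> 11 -> 40 -> 46 -> 47
Found: True
Comparisons: 5


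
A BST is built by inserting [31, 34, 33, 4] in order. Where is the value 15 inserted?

Starting tree (level order): [31, 4, 34, None, None, 33]
Insertion path: 31 -> 4
Result: insert 15 as right child of 4
Final tree (level order): [31, 4, 34, None, 15, 33]


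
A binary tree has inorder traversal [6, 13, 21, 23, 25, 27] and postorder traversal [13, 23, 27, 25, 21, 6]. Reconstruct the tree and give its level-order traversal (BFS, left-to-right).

Inorder:   [6, 13, 21, 23, 25, 27]
Postorder: [13, 23, 27, 25, 21, 6]
Algorithm: postorder visits root last, so walk postorder right-to-left;
each value is the root of the current inorder slice — split it at that
value, recurse on the right subtree first, then the left.
Recursive splits:
  root=6; inorder splits into left=[], right=[13, 21, 23, 25, 27]
  root=21; inorder splits into left=[13], right=[23, 25, 27]
  root=25; inorder splits into left=[23], right=[27]
  root=27; inorder splits into left=[], right=[]
  root=23; inorder splits into left=[], right=[]
  root=13; inorder splits into left=[], right=[]
Reconstructed level-order: [6, 21, 13, 25, 23, 27]


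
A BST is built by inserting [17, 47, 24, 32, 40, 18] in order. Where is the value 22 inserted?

Starting tree (level order): [17, None, 47, 24, None, 18, 32, None, None, None, 40]
Insertion path: 17 -> 47 -> 24 -> 18
Result: insert 22 as right child of 18
Final tree (level order): [17, None, 47, 24, None, 18, 32, None, 22, None, 40]


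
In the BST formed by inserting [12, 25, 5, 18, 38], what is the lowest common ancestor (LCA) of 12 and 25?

Tree insertion order: [12, 25, 5, 18, 38]
Tree (level-order array): [12, 5, 25, None, None, 18, 38]
In a BST, the LCA of p=12, q=25 is the first node v on the
root-to-leaf path with p <= v <= q (go left if both < v, right if both > v).
Walk from root:
  at 12: 12 <= 12 <= 25, this is the LCA
LCA = 12


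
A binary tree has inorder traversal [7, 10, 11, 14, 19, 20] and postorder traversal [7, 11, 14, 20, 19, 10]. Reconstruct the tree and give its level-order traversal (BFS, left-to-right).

Inorder:   [7, 10, 11, 14, 19, 20]
Postorder: [7, 11, 14, 20, 19, 10]
Algorithm: postorder visits root last, so walk postorder right-to-left;
each value is the root of the current inorder slice — split it at that
value, recurse on the right subtree first, then the left.
Recursive splits:
  root=10; inorder splits into left=[7], right=[11, 14, 19, 20]
  root=19; inorder splits into left=[11, 14], right=[20]
  root=20; inorder splits into left=[], right=[]
  root=14; inorder splits into left=[11], right=[]
  root=11; inorder splits into left=[], right=[]
  root=7; inorder splits into left=[], right=[]
Reconstructed level-order: [10, 7, 19, 14, 20, 11]


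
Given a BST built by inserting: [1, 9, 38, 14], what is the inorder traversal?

Tree insertion order: [1, 9, 38, 14]
Tree (level-order array): [1, None, 9, None, 38, 14]
Inorder traversal: [1, 9, 14, 38]


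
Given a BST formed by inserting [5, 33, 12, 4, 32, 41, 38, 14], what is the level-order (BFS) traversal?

Tree insertion order: [5, 33, 12, 4, 32, 41, 38, 14]
Tree (level-order array): [5, 4, 33, None, None, 12, 41, None, 32, 38, None, 14]
BFS from the root, enqueuing left then right child of each popped node:
  queue [5] -> pop 5, enqueue [4, 33], visited so far: [5]
  queue [4, 33] -> pop 4, enqueue [none], visited so far: [5, 4]
  queue [33] -> pop 33, enqueue [12, 41], visited so far: [5, 4, 33]
  queue [12, 41] -> pop 12, enqueue [32], visited so far: [5, 4, 33, 12]
  queue [41, 32] -> pop 41, enqueue [38], visited so far: [5, 4, 33, 12, 41]
  queue [32, 38] -> pop 32, enqueue [14], visited so far: [5, 4, 33, 12, 41, 32]
  queue [38, 14] -> pop 38, enqueue [none], visited so far: [5, 4, 33, 12, 41, 32, 38]
  queue [14] -> pop 14, enqueue [none], visited so far: [5, 4, 33, 12, 41, 32, 38, 14]
Result: [5, 4, 33, 12, 41, 32, 38, 14]


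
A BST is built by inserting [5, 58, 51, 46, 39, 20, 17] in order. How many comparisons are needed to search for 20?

Search path for 20: 5 -> 58 -> 51 -> 46 -> 39 -> 20
Found: True
Comparisons: 6


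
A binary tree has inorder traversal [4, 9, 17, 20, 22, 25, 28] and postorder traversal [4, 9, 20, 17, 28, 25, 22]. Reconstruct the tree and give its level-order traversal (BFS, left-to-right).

Inorder:   [4, 9, 17, 20, 22, 25, 28]
Postorder: [4, 9, 20, 17, 28, 25, 22]
Algorithm: postorder visits root last, so walk postorder right-to-left;
each value is the root of the current inorder slice — split it at that
value, recurse on the right subtree first, then the left.
Recursive splits:
  root=22; inorder splits into left=[4, 9, 17, 20], right=[25, 28]
  root=25; inorder splits into left=[], right=[28]
  root=28; inorder splits into left=[], right=[]
  root=17; inorder splits into left=[4, 9], right=[20]
  root=20; inorder splits into left=[], right=[]
  root=9; inorder splits into left=[4], right=[]
  root=4; inorder splits into left=[], right=[]
Reconstructed level-order: [22, 17, 25, 9, 20, 28, 4]
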